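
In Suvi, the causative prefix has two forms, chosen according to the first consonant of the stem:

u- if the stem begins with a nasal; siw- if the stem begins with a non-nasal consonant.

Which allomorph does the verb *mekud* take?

The first consonant of *mekud* is /m/, which is a nasal, so the prefix is u-.

u-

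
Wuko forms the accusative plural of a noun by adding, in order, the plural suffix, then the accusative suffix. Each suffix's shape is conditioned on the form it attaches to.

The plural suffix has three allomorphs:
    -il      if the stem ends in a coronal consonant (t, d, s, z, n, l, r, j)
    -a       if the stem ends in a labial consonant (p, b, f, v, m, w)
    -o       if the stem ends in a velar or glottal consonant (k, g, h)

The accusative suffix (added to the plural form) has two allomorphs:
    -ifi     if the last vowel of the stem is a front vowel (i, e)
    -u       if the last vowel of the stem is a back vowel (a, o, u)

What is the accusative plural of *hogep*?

Since the final consonant of *hogep* is /p/ (labial), it takes -a, giving *hogepa*.
The plural form *hogepa*: last vowel = /a/, a back vowel → -u → *hogepau*.

hogepau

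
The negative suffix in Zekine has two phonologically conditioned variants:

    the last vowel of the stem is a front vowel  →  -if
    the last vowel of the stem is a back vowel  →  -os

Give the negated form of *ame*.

ameif

The last vowel of *ame* is /e/, which is a front vowel, so the suffix is -if, giving *ameif*.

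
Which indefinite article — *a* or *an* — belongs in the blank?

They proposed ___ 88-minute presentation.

an

The indefinite article is chosen by the initial *sound* of the following word, not its spelling.
The number *88* is spoken "eighty-…", beginning with /ˈeɪti/ — a vowel sound.
So the article is *an*: They proposed an 88-minute presentation.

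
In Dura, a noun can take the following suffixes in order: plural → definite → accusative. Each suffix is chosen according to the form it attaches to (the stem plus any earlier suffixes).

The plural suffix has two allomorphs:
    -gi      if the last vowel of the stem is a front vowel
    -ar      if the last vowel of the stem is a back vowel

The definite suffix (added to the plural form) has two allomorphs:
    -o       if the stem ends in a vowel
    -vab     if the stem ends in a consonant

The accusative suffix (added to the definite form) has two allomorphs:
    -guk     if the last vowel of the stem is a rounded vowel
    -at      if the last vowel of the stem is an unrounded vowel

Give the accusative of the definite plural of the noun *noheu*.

*noheu* — last vowel /u/ (a back vowel) → -ar → *noheuar*.
Since the final sound of the plural form *noheuar* is /r/ (a consonant), it takes -vab, giving *noheuarvab*.
The definite form *noheuarvab* — last vowel /a/ (an unrounded vowel) → -at → *noheuarvabat*.

noheuarvabat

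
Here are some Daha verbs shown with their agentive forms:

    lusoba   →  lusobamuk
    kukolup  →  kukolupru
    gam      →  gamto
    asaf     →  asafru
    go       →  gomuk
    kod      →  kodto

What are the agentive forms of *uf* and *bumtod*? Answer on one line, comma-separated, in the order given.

The suffix is conditioned by the final sound: -ru when the stem ends in a voiceless consonant (*kukolup*, *asaf*); -to when the stem ends in a voiced consonant (*gam*, *kod*); -muk when the stem ends in a vowel (*lusoba*, *go*).
The final sound of *uf* is /f/, which is a voiceless consonant, so the suffix is -ru, giving *ufru*.
The final sound of *bumtod* is /d/, which is a voiced consonant, so the suffix is -to, giving *bumtodto*.

ufru, bumtodto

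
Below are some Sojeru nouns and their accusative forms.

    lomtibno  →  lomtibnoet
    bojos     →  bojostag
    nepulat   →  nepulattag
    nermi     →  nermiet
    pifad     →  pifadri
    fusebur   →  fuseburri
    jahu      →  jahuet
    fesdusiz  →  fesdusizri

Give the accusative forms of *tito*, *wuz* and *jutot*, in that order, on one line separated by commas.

titoet, wuzri, jutottag

The suffix is conditioned by the final sound: -tag when the stem ends in a voiceless consonant (*bojos*, *nepulat*); -ri when the stem ends in a voiced consonant (*pifad*, *fusebur*, *fesdusiz*); -et when the stem ends in a vowel (*lomtibno*, *nermi*, *jahu*).
*tito* — final sound /o/ (a vowel) → -et → *titoet*.
*wuz* — final sound /z/ (a voiced consonant) → -ri → *wuzri*.
*jutot*: final sound = /t/, a voiceless consonant → -tag → *jutottag*.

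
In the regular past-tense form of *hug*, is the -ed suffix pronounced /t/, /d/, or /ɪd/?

/d/

The stem *hug* ends in a voiced sound other than /d/.
The -ed suffix is realized as /ɪd/ after /t, d/; as /t/ after other voiceless consonants; and as /d/ after other voiced sounds.
So -ed on *hug* is pronounced /d/.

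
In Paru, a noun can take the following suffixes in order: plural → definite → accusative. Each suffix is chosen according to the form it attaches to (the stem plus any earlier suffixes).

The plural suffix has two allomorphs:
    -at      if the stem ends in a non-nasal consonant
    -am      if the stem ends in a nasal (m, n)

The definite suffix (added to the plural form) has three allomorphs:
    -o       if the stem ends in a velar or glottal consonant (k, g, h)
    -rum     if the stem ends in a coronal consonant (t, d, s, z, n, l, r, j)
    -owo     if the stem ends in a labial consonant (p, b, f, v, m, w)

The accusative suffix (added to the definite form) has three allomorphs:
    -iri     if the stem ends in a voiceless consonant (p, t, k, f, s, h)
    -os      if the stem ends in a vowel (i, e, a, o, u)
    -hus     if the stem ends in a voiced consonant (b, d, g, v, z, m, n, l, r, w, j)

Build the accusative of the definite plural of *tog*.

togatrumhus

*tog*: final consonant = /g/, non-nasal → -at → *togat*.
The plural form *togat*: final consonant = /t/, coronal → -rum → *togatrum*.
The definite form *togatrum*: final sound = /m/, a voiced consonant → -hus → *togatrumhus*.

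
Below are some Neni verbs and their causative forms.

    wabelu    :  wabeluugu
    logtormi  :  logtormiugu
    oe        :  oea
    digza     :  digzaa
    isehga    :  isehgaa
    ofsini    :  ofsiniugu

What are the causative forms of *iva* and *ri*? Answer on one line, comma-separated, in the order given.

Looking at the last vowel of each stem: -ugu when the last vowel of the stem is a high vowel (*wabelu*, *logtormi*, *ofsini*); -a when the last vowel of the stem is a non-high vowel (*oe*, *digza*, *isehga*).
The last vowel of *iva* is /a/, which is a non-high vowel, so the suffix is -a, giving *ivaa*.
*ri* — last vowel /i/ (a high vowel) → -ugu → *riugu*.

ivaa, riugu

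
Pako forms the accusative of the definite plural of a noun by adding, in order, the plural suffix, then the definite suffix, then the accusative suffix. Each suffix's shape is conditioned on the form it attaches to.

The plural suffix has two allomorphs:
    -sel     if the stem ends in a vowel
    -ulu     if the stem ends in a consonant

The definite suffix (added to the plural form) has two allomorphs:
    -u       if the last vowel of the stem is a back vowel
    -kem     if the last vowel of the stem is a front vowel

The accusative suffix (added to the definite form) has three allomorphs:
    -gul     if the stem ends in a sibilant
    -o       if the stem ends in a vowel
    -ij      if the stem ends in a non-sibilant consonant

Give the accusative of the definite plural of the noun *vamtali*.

vamtaliselkemij

The final sound of *vamtali* is /i/, which is a vowel, so the plural suffix is -sel, giving *vamtalisel*.
The last vowel of the plural form *vamtalisel* is /e/, which is a front vowel, so the definite suffix is -kem, giving *vamtaliselkem*.
The definite form *vamtaliselkem* — final sound /m/ (a non-sibilant consonant) → -ij → *vamtaliselkemij*.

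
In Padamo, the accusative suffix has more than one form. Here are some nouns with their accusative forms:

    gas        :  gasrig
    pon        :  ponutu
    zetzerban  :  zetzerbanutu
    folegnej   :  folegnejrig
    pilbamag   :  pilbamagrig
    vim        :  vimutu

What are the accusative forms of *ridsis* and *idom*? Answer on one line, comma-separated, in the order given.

ridsisrig, idomutu

The suffix is conditioned by the final consonant: -utu when the stem ends in a nasal (*pon*, *zetzerban*, *vim*); -rig when the stem ends in a non-nasal consonant (*gas*, *folegnej*, *pilbamag*).
The final consonant of *ridsis* is /s/, which is non-nasal, so the suffix is -rig, giving *ridsisrig*.
*idom*: final consonant = /m/, a nasal → -utu → *idomutu*.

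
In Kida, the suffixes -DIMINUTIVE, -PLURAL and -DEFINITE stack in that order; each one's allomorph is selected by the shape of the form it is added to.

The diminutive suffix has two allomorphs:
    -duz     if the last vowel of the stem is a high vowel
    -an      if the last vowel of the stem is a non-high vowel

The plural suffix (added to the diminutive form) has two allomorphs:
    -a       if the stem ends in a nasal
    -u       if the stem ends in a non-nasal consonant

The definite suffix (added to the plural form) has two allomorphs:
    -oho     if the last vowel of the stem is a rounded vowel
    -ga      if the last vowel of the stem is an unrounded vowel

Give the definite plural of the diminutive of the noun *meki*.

mekiduzuoho

Since the last vowel of *meki* is /i/ (a high vowel), it takes -duz, giving *mekiduz*.
The diminutive form *mekiduz* — final consonant /z/ (non-nasal) → -u → *mekiduzu*.
The plural form *mekiduzu* — last vowel /u/ (a rounded vowel) → -oho → *mekiduzuoho*.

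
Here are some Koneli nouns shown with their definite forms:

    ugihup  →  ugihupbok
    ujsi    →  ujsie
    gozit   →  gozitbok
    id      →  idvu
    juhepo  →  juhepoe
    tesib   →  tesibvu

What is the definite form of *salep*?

The suffix is conditioned by the final sound: -bok when the stem ends in a voiceless consonant (*ugihup*, *gozit*); -vu when the stem ends in a voiced consonant (*id*, *tesib*); -e when the stem ends in a vowel (*ujsi*, *juhepo*).
Since the final sound of *salep* is /p/ (a voiceless consonant), it takes -bok, giving *salepbok*.

salepbok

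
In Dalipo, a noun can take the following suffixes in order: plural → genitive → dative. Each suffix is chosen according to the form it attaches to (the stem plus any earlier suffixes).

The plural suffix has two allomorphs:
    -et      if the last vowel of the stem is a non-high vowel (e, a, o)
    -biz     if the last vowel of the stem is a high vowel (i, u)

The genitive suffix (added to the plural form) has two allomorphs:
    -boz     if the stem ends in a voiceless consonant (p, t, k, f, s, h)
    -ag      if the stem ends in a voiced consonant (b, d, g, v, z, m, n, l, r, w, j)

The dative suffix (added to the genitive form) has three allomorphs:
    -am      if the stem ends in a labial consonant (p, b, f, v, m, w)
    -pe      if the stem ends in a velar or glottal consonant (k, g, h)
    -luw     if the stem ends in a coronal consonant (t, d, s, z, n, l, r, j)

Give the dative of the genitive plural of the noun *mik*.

*mik* — last vowel /i/ (a high vowel) → -biz → *mikbiz*.
The final consonant of the plural form *mikbiz* is /z/, which is voiced, so the genitive suffix is -ag, giving *mikbizag*.
The genitive form *mikbizag* — final consonant /g/ (velar/glottal) → -pe → *mikbizagpe*.

mikbizagpe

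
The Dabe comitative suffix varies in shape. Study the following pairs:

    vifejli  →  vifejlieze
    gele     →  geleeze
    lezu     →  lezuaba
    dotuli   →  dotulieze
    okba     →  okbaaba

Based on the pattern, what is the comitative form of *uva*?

The suffix is conditioned by the last vowel: -eze when the last vowel of the stem is a front vowel (*vifejli*, *gele*, *dotuli*); -aba when the last vowel of the stem is a back vowel (*lezu*, *okba*).
Since the last vowel of *uva* is /a/ (a back vowel), it takes -aba, giving *uvaaba*.

uvaaba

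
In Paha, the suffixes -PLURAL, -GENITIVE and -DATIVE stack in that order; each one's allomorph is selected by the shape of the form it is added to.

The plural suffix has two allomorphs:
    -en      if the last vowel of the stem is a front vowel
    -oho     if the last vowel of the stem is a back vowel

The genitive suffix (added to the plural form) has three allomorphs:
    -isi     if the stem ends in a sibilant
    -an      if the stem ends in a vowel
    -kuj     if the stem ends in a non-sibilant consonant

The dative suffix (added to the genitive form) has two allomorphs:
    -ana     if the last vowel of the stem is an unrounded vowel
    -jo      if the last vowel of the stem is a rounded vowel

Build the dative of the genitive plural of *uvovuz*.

uvovuzohoanana

*uvovuz* — last vowel /u/ (a back vowel) → -oho → *uvovuzoho*.
Since the final sound of the plural form *uvovuzoho* is /o/ (a vowel), it takes -an, giving *uvovuzohoan*.
The last vowel of the genitive form *uvovuzohoan* is /a/, which is an unrounded vowel, so the dative suffix is -ana, giving *uvovuzohoanana*.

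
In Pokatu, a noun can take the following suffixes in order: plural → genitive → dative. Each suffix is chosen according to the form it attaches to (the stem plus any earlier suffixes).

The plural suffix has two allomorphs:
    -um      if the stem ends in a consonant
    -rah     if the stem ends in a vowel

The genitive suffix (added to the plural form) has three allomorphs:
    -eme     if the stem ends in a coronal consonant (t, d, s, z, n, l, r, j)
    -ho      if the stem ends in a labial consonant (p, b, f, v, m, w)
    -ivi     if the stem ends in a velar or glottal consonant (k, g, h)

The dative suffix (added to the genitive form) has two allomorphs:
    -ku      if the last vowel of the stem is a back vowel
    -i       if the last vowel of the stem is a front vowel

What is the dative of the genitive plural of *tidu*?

tidurahivii

The final sound of *tidu* is /u/, which is a vowel, so the plural suffix is -rah, giving *tidurah*.
The final consonant of the plural form *tidurah* is /h/, which is velar/glottal, so the genitive suffix is -ivi, giving *tidurahivi*.
The genitive form *tidurahivi* — last vowel /i/ (a front vowel) → -i → *tidurahivii*.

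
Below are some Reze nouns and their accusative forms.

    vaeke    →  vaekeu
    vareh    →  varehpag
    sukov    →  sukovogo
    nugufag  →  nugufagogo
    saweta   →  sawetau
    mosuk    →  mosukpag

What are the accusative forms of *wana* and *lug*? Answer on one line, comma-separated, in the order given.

wanau, lugogo

The alternation tracks the final sound of the stem — -pag when the stem ends in a voiceless consonant (*vareh*, *mosuk*); -ogo when the stem ends in a voiced consonant (*sukov*, *nugufag*); -u when the stem ends in a vowel (*vaeke*, *saweta*).
*wana* — final sound /a/ (a vowel) → -u → *wanau*.
*lug*: final sound = /g/, a voiced consonant → -ogo → *lugogo*.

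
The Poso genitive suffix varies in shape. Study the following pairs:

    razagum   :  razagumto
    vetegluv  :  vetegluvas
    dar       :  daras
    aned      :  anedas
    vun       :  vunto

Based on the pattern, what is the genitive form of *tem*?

temto

The suffix is conditioned by the final consonant: -to when the stem ends in a nasal (*razagum*, *vun*); -as when the stem ends in a non-nasal consonant (*vetegluv*, *dar*, *aned*).
*tem*: final consonant = /m/, a nasal → -to → *temto*.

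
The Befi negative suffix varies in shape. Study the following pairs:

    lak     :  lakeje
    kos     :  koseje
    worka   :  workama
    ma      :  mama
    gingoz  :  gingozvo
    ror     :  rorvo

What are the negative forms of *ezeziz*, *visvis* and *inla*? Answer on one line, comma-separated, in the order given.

Looking at the final sound of each stem: -eje when the stem ends in a voiceless consonant (*lak*, *kos*); -vo when the stem ends in a voiced consonant (*gingoz*, *ror*); -ma when the stem ends in a vowel (*worka*, *ma*).
Since the final sound of *ezeziz* is /z/ (a voiced consonant), it takes -vo, giving *ezezizvo*.
*visvis* — final sound /s/ (a voiceless consonant) → -eje → *visviseje*.
Since the final sound of *inla* is /a/ (a vowel), it takes -ma, giving *inlama*.

ezezizvo, visviseje, inlama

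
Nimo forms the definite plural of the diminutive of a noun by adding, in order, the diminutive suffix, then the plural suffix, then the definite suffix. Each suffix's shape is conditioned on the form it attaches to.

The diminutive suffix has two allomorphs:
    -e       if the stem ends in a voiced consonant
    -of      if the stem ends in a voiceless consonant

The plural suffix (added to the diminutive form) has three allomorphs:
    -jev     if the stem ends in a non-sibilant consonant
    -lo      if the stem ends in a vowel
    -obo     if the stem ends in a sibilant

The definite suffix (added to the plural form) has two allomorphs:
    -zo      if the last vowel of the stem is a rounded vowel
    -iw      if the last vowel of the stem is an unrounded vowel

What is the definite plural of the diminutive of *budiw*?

budiwelozo

Since the final consonant of *budiw* is /w/ (voiced), it takes -e, giving *budiwe*.
The diminutive form *budiwe*: final sound = /e/, a vowel → -lo → *budiwelo*.
The plural form *budiwelo*: last vowel = /o/, a rounded vowel → -zo → *budiwelozo*.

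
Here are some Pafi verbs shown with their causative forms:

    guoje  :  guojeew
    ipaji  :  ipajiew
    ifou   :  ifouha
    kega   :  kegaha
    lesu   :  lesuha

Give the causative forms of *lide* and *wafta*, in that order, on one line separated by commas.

The pattern is front/back vowel harmony: -ew when the last vowel of the stem is a front vowel (*guoje*, *ipaji*); -ha when the last vowel of the stem is a back vowel (*ifou*, *kega*, *lesu*).
*lide* — last vowel /e/ (a front vowel) → -ew → *lideew*.
The last vowel of *wafta* is /a/, which is a back vowel, so the suffix is -ha, giving *waftaha*.

lideew, waftaha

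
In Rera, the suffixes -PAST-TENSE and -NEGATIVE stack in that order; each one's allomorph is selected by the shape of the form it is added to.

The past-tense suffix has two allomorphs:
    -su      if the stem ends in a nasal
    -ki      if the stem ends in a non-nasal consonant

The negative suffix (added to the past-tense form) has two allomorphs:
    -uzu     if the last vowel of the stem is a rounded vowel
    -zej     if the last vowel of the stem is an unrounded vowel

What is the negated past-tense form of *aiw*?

The final consonant of *aiw* is /w/, which is non-nasal, so the past-tense suffix is -ki, giving *aiwki*.
The last vowel of the past-tense form *aiwki* is /i/, which is an unrounded vowel, so the negative suffix is -zej, giving *aiwkizej*.

aiwkizej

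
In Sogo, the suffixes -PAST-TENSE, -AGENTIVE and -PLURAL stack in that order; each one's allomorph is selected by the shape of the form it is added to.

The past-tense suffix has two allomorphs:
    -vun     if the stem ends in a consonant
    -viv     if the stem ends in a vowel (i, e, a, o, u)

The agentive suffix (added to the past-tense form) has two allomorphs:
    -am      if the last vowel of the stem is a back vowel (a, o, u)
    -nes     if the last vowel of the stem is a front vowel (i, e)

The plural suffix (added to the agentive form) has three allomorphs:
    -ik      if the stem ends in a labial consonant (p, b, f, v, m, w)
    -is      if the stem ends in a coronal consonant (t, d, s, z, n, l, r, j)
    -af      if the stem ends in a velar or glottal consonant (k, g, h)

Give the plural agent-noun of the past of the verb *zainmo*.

zainmovivnesis

*zainmo* — final sound /o/ (a vowel) → -viv → *zainmoviv*.
The last vowel of the past-tense form *zainmoviv* is /i/, which is a front vowel, so the agentive suffix is -nes, giving *zainmovivnes*.
The agentive form *zainmovivnes* — final consonant /s/ (coronal) → -is → *zainmovivnesis*.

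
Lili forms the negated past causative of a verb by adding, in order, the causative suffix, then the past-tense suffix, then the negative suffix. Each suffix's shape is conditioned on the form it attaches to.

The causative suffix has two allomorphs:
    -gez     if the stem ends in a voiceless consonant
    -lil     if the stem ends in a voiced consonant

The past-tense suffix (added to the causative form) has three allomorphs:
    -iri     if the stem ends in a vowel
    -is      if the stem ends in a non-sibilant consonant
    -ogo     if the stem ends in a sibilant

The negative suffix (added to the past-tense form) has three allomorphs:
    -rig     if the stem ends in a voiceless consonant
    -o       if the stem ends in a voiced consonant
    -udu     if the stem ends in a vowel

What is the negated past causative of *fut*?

futgezogoudu

*fut*: final consonant = /t/, voiceless → -gez → *futgez*.
The causative form *futgez* — final sound /z/ (a sibilant) → -ogo → *futgezogo*.
The past-tense form *futgezogo* — final sound /o/ (a vowel) → -udu → *futgezogoudu*.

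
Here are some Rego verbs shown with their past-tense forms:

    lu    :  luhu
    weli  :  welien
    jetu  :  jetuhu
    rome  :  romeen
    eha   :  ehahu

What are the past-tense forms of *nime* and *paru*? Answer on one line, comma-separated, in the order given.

Looking at the last vowel of each stem: -en when the last vowel of the stem is a front vowel (*weli*, *rome*); -hu when the last vowel of the stem is a back vowel (*lu*, *jetu*, *eha*).
*nime* — last vowel /e/ (a front vowel) → -en → *nimeen*.
Since the last vowel of *paru* is /u/ (a back vowel), it takes -hu, giving *paruhu*.

nimeen, paruhu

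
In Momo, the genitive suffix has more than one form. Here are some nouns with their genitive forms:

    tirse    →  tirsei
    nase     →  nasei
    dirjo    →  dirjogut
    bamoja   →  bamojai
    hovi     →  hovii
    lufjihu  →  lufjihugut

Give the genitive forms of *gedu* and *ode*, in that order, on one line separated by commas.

gedugut, odei

The alternation tracks the last vowel of the stem — -gut when the last vowel of the stem is a rounded vowel (*dirjo*, *lufjihu*); -i when the last vowel of the stem is an unrounded vowel (*tirse*, *nase*, *bamoja*, *hovi*).
Since the last vowel of *gedu* is /u/ (a rounded vowel), it takes -gut, giving *gedugut*.
*ode* — last vowel /e/ (an unrounded vowel) → -i → *odei*.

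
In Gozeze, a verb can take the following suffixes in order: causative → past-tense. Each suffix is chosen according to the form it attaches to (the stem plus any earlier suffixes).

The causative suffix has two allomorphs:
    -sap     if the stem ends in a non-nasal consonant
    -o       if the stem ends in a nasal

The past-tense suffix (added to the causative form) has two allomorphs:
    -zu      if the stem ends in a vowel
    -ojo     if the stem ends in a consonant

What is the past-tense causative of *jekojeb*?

*jekojeb* — final consonant /b/ (non-nasal) → -sap → *jekojebsap*.
Since the final sound of the causative form *jekojebsap* is /p/ (a consonant), it takes -ojo, giving *jekojebsapojo*.

jekojebsapojo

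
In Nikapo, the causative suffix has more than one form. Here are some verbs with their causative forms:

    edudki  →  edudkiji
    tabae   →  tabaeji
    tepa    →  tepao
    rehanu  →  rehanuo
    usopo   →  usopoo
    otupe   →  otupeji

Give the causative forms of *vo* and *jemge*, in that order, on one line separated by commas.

voo, jemgeji

The alternation tracks the last vowel of the stem — -ji when the last vowel of the stem is a front vowel (*edudki*, *tabae*, *otupe*); -o when the last vowel of the stem is a back vowel (*tepa*, *rehanu*, *usopo*).
The last vowel of *vo* is /o/, which is a back vowel, so the suffix is -o, giving *voo*.
*jemge*: last vowel = /e/, a front vowel → -ji → *jemgeji*.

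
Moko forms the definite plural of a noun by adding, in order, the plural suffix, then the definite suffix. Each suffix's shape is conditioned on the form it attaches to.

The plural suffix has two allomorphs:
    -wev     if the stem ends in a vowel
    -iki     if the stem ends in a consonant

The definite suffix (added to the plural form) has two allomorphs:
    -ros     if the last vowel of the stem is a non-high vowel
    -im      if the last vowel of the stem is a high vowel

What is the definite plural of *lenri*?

lenriwevros

The final sound of *lenri* is /i/, which is a vowel, so the plural suffix is -wev, giving *lenriwev*.
Since the last vowel of the plural form *lenriwev* is /e/ (a non-high vowel), it takes -ros, giving *lenriwevros*.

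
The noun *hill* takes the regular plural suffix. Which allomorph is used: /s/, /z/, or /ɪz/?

/z/

The stem *hill* ends in a voiced non-sibilant sound.
The plural suffix surfaces as /ɪz/ after sibilants, /s/ after other voiceless consonants, and /z/ after other voiced sounds.
So the plural -s on *hill* is pronounced /z/.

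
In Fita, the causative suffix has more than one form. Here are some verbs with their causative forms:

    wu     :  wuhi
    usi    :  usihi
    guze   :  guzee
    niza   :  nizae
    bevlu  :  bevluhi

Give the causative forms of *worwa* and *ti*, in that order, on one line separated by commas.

worwae, tihi

The suffix is conditioned by the last vowel: -hi when the last vowel of the stem is a high vowel (*wu*, *usi*, *bevlu*); -e when the last vowel of the stem is a non-high vowel (*guze*, *niza*).
The last vowel of *worwa* is /a/, which is a non-high vowel, so the suffix is -e, giving *worwae*.
*ti* — last vowel /i/ (a high vowel) → -hi → *tihi*.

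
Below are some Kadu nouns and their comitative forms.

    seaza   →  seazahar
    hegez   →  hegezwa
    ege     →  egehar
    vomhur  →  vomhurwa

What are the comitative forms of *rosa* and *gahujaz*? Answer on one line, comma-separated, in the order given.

The alternation tracks the final sound of the stem — -wa when the stem ends in a consonant (*hegez*, *vomhur*); -har when the stem ends in a vowel (*seaza*, *ege*).
*rosa*: final sound = /a/, a vowel → -har → *rosahar*.
*gahujaz* — final sound /z/ (a consonant) → -wa → *gahujazwa*.

rosahar, gahujazwa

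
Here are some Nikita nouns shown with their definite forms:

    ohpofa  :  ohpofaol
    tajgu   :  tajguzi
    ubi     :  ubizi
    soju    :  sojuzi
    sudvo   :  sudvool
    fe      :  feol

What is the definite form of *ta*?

taol

The pattern is height harmony: -zi when the last vowel of the stem is a high vowel (*tajgu*, *ubi*, *soju*); -ol when the last vowel of the stem is a non-high vowel (*ohpofa*, *sudvo*, *fe*).
Since the last vowel of *ta* is /a/ (a non-high vowel), it takes -ol, giving *taol*.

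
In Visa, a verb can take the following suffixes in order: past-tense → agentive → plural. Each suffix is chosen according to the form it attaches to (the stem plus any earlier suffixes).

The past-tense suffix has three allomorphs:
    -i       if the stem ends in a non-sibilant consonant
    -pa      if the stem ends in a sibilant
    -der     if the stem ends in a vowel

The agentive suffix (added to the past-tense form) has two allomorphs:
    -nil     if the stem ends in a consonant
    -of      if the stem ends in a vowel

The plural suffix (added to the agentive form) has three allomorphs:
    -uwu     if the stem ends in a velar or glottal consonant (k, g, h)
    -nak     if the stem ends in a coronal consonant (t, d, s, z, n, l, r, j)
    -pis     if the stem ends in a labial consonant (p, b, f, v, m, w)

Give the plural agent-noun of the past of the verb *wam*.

*wam* — final sound /m/ (a non-sibilant consonant) → -i → *wami*.
The past-tense form *wami* — final sound /i/ (a vowel) → -of → *wamiof*.
Since the final consonant of the agentive form *wamiof* is /f/ (labial), it takes -pis, giving *wamiofpis*.

wamiofpis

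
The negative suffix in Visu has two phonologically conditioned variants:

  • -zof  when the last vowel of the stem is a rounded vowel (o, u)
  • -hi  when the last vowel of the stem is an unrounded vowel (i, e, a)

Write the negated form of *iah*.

*iah*: last vowel = /a/, an unrounded vowel → -hi → *iahhi*.

iahhi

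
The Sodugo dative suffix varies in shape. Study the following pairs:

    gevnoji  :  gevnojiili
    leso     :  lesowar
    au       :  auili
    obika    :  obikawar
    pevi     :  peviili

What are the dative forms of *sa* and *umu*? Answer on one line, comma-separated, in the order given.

The pattern is height harmony: -ili when the last vowel of the stem is a high vowel (*gevnoji*, *au*, *pevi*); -war when the last vowel of the stem is a non-high vowel (*leso*, *obika*).
Since the last vowel of *sa* is /a/ (a non-high vowel), it takes -war, giving *sawar*.
*umu*: last vowel = /u/, a high vowel → -ili → *umuili*.

sawar, umuili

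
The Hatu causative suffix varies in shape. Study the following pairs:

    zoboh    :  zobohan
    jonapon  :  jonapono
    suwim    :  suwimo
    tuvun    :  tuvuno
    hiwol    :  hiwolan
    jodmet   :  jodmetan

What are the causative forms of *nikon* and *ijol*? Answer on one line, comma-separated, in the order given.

nikono, ijolan

The alternation tracks the final consonant of the stem — -o when the stem ends in a nasal (*jonapon*, *suwim*, *tuvun*); -an when the stem ends in a non-nasal consonant (*zoboh*, *hiwol*, *jodmet*).
*nikon* — final consonant /n/ (a nasal) → -o → *nikono*.
*ijol*: final consonant = /l/, non-nasal → -an → *ijolan*.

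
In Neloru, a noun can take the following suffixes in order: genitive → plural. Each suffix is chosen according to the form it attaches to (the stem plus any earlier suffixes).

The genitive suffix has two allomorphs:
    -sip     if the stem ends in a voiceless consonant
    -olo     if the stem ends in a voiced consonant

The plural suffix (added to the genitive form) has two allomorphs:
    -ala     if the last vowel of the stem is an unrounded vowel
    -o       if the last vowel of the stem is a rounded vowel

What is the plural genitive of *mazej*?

*mazej*: final consonant = /j/, voiced → -olo → *mazejolo*.
Since the last vowel of the genitive form *mazejolo* is /o/ (a rounded vowel), it takes -o, giving *mazejoloo*.

mazejoloo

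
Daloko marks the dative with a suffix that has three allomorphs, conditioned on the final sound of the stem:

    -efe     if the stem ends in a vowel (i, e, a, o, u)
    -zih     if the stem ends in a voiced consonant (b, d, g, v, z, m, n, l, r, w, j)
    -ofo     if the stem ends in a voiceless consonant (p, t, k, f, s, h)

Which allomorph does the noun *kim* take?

*kim*: final sound = /m/, a voiced consonant → -zih.

-zih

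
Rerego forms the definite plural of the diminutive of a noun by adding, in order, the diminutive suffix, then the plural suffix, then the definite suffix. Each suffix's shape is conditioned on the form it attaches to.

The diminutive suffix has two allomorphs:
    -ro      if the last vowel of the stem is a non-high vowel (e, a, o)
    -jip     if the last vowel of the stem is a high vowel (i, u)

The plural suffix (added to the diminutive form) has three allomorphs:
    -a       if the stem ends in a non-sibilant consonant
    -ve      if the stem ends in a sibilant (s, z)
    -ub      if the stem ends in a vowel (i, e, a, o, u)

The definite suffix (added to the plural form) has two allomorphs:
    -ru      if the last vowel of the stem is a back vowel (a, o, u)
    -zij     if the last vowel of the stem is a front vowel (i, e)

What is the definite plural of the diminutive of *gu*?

gujiparu

*gu* — last vowel /u/ (a high vowel) → -jip → *gujip*.
The diminutive form *gujip* — final sound /p/ (a non-sibilant consonant) → -a → *gujipa*.
The plural form *gujipa* — last vowel /a/ (a back vowel) → -ru → *gujiparu*.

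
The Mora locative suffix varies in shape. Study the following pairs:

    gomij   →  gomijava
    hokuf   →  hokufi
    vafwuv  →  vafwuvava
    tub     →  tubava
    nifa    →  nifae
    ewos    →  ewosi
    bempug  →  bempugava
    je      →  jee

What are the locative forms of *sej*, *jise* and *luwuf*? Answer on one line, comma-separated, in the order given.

sejava, jisee, luwufi

The suffix is conditioned by the final sound: -i when the stem ends in a voiceless consonant (*hokuf*, *ewos*); -ava when the stem ends in a voiced consonant (*gomij*, *vafwuv*, *tub*, *bempug*); -e when the stem ends in a vowel (*nifa*, *je*).
The final sound of *sej* is /j/, which is a voiced consonant, so the suffix is -ava, giving *sejava*.
*jise*: final sound = /e/, a vowel → -e → *jisee*.
*luwuf* — final sound /f/ (a voiceless consonant) → -i → *luwufi*.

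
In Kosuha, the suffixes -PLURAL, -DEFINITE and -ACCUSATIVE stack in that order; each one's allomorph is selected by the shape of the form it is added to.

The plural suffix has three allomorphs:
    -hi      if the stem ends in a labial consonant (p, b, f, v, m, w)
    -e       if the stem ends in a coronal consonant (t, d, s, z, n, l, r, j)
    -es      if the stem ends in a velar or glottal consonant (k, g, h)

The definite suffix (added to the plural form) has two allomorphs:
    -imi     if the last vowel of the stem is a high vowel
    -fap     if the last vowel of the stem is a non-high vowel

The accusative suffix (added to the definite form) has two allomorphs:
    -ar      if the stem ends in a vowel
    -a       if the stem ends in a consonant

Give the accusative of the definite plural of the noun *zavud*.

*zavud*: final consonant = /d/, coronal → -e → *zavude*.
The plural form *zavude* — last vowel /e/ (a non-high vowel) → -fap → *zavudefap*.
The definite form *zavudefap* — final sound /p/ (a consonant) → -a → *zavudefapa*.

zavudefapa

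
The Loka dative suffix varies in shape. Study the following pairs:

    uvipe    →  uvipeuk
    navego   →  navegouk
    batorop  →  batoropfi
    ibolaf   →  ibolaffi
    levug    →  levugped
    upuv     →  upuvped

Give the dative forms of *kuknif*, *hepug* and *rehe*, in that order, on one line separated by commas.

kukniffi, hepugped, reheuk

The suffix is conditioned by the final sound: -fi when the stem ends in a voiceless consonant (*batorop*, *ibolaf*); -ped when the stem ends in a voiced consonant (*levug*, *upuv*); -uk when the stem ends in a vowel (*uvipe*, *navego*).
*kuknif* — final sound /f/ (a voiceless consonant) → -fi → *kukniffi*.
Since the final sound of *hepug* is /g/ (a voiced consonant), it takes -ped, giving *hepugped*.
Since the final sound of *rehe* is /e/ (a vowel), it takes -uk, giving *reheuk*.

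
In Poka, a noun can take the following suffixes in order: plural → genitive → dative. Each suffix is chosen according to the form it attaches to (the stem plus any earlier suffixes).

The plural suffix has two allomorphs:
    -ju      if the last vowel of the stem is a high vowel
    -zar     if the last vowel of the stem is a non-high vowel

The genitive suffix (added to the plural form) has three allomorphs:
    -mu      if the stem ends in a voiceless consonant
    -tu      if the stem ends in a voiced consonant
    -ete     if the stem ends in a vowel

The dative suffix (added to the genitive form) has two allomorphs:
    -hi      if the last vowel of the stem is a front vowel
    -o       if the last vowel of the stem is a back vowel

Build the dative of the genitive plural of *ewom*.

*ewom* — last vowel /o/ (a non-high vowel) → -zar → *ewomzar*.
The final sound of the plural form *ewomzar* is /r/, which is a voiced consonant, so the genitive suffix is -tu, giving *ewomzartu*.
The genitive form *ewomzartu*: last vowel = /u/, a back vowel → -o → *ewomzartuo*.

ewomzartuo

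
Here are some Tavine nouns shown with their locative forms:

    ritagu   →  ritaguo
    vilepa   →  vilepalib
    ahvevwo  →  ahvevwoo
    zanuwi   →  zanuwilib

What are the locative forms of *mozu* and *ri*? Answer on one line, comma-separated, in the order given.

mozuo, rilib

The suffix is conditioned by the last vowel: -o when the last vowel of the stem is a rounded vowel (*ritagu*, *ahvevwo*); -lib when the last vowel of the stem is an unrounded vowel (*vilepa*, *zanuwi*).
*mozu*: last vowel = /u/, a rounded vowel → -o → *mozuo*.
*ri*: last vowel = /i/, an unrounded vowel → -lib → *rilib*.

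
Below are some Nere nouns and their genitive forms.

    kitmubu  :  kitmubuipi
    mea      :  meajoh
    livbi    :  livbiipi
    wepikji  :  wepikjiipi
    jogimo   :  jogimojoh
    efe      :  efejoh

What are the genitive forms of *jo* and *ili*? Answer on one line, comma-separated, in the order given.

The alternation tracks the last vowel of the stem — -ipi when the last vowel of the stem is a high vowel (*kitmubu*, *livbi*, *wepikji*); -joh when the last vowel of the stem is a non-high vowel (*mea*, *jogimo*, *efe*).
The last vowel of *jo* is /o/, which is a non-high vowel, so the suffix is -joh, giving *jojoh*.
Since the last vowel of *ili* is /i/ (a high vowel), it takes -ipi, giving *iliipi*.

jojoh, iliipi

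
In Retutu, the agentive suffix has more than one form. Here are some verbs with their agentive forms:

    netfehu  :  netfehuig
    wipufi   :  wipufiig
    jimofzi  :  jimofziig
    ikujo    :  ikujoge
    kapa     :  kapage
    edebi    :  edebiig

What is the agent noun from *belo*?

The suffix is conditioned by the last vowel: -ig when the last vowel of the stem is a high vowel (*netfehu*, *wipufi*, *jimofzi*, *edebi*); -ge when the last vowel of the stem is a non-high vowel (*ikujo*, *kapa*).
Since the last vowel of *belo* is /o/ (a non-high vowel), it takes -ge, giving *beloge*.

beloge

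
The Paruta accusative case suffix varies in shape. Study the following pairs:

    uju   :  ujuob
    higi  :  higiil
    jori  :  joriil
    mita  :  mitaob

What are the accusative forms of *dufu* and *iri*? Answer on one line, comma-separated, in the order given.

Looking at the last vowel of each stem: -il when the last vowel of the stem is a front vowel (*higi*, *jori*); -ob when the last vowel of the stem is a back vowel (*uju*, *mita*).
*dufu* — last vowel /u/ (a back vowel) → -ob → *dufuob*.
*iri*: last vowel = /i/, a front vowel → -il → *iriil*.

dufuob, iriil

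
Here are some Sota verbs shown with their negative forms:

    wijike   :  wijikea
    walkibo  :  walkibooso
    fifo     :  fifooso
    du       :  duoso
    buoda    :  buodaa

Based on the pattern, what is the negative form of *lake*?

The alternation tracks the last vowel of the stem — -oso when the last vowel of the stem is a rounded vowel (*walkibo*, *fifo*, *du*); -a when the last vowel of the stem is an unrounded vowel (*wijike*, *buoda*).
*lake* — last vowel /e/ (an unrounded vowel) → -a → *lakea*.

lakea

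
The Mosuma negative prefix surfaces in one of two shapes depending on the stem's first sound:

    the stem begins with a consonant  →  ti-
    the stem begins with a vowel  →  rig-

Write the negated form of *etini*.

rigetini

Since the first sound of *etini* is /e/ (a vowel), it takes rig-, giving *rigetini*.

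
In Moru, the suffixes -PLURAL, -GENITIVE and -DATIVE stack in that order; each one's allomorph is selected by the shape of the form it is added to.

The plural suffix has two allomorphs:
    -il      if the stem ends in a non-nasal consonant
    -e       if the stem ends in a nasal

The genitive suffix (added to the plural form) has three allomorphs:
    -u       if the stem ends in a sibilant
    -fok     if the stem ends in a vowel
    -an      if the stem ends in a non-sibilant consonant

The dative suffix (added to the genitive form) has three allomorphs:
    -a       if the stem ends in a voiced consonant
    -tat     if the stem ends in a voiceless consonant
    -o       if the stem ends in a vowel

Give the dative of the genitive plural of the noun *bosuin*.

The final consonant of *bosuin* is /n/, which is a nasal, so the plural suffix is -e, giving *bosuine*.
The final sound of the plural form *bosuine* is /e/, which is a vowel, so the genitive suffix is -fok, giving *bosuinefok*.
The genitive form *bosuinefok* — final sound /k/ (a voiceless consonant) → -tat → *bosuinefoktat*.

bosuinefoktat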